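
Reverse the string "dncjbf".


Input: dncjbf
Reading characters right to left:
  Position 5: 'f'
  Position 4: 'b'
  Position 3: 'j'
  Position 2: 'c'
  Position 1: 'n'
  Position 0: 'd'
Reversed: fbjcnd

fbjcnd


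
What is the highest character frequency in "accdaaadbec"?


Input: accdaaadbec
Character counts:
  'a': 4
  'b': 1
  'c': 3
  'd': 2
  'e': 1
Maximum frequency: 4

4


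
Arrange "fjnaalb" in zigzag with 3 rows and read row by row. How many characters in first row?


Zigzag "fjnaalb" into 3 rows:
Placing characters:
  'f' => row 0
  'j' => row 1
  'n' => row 2
  'a' => row 1
  'a' => row 0
  'l' => row 1
  'b' => row 2
Rows:
  Row 0: "fa"
  Row 1: "jal"
  Row 2: "nb"
First row length: 2

2


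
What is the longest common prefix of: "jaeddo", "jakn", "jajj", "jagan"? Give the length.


Words: jaeddo, jakn, jajj, jagan
  Position 0: all 'j' => match
  Position 1: all 'a' => match
  Position 2: ('e', 'k', 'j', 'g') => mismatch, stop
LCP = "ja" (length 2)

2


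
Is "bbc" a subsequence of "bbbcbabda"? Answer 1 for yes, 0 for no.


Check if "bbc" is a subsequence of "bbbcbabda"
Greedy scan:
  Position 0 ('b'): matches sub[0] = 'b'
  Position 1 ('b'): matches sub[1] = 'b'
  Position 2 ('b'): no match needed
  Position 3 ('c'): matches sub[2] = 'c'
  Position 4 ('b'): no match needed
  Position 5 ('a'): no match needed
  Position 6 ('b'): no match needed
  Position 7 ('d'): no match needed
  Position 8 ('a'): no match needed
All 3 characters matched => is a subsequence

1


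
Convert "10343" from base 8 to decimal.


Input: "10343" in base 8
Positional expansion:
  Digit '1' (value 1) x 8^4 = 4096
  Digit '0' (value 0) x 8^3 = 0
  Digit '3' (value 3) x 8^2 = 192
  Digit '4' (value 4) x 8^1 = 32
  Digit '3' (value 3) x 8^0 = 3
Sum = 4323

4323


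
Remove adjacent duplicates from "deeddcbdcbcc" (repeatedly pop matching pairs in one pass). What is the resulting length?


Input: deeddcbdcbcc
Stack-based adjacent duplicate removal:
  Read 'd': push. Stack: d
  Read 'e': push. Stack: de
  Read 'e': matches stack top 'e' => pop. Stack: d
  Read 'd': matches stack top 'd' => pop. Stack: (empty)
  Read 'd': push. Stack: d
  Read 'c': push. Stack: dc
  Read 'b': push. Stack: dcb
  Read 'd': push. Stack: dcbd
  Read 'c': push. Stack: dcbdc
  Read 'b': push. Stack: dcbdcb
  Read 'c': push. Stack: dcbdcbc
  Read 'c': matches stack top 'c' => pop. Stack: dcbdcb
Final stack: "dcbdcb" (length 6)

6


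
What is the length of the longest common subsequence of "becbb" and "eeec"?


LCS of "becbb" and "eeec"
DP table:
           e    e    e    c
      0    0    0    0    0
  b   0    0    0    0    0
  e   0    1    1    1    1
  c   0    1    1    1    2
  b   0    1    1    1    2
  b   0    1    1    1    2
LCS length = dp[5][4] = 2

2


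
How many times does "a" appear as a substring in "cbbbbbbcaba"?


Searching for "a" in "cbbbbbbcaba"
Scanning each position:
  Position 0: "c" => no
  Position 1: "b" => no
  Position 2: "b" => no
  Position 3: "b" => no
  Position 4: "b" => no
  Position 5: "b" => no
  Position 6: "b" => no
  Position 7: "c" => no
  Position 8: "a" => MATCH
  Position 9: "b" => no
  Position 10: "a" => MATCH
Total occurrences: 2

2


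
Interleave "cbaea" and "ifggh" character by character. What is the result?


Interleaving "cbaea" and "ifggh":
  Position 0: 'c' from first, 'i' from second => "ci"
  Position 1: 'b' from first, 'f' from second => "bf"
  Position 2: 'a' from first, 'g' from second => "ag"
  Position 3: 'e' from first, 'g' from second => "eg"
  Position 4: 'a' from first, 'h' from second => "ah"
Result: cibfagegah

cibfagegah


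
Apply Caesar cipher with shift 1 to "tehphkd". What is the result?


Caesar cipher: shift "tehphkd" by 1
  't' (pos 19) + 1 = pos 20 = 'u'
  'e' (pos 4) + 1 = pos 5 = 'f'
  'h' (pos 7) + 1 = pos 8 = 'i'
  'p' (pos 15) + 1 = pos 16 = 'q'
  'h' (pos 7) + 1 = pos 8 = 'i'
  'k' (pos 10) + 1 = pos 11 = 'l'
  'd' (pos 3) + 1 = pos 4 = 'e'
Result: ufiqile

ufiqile


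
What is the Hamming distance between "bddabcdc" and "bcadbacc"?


Comparing "bddabcdc" and "bcadbacc" position by position:
  Position 0: 'b' vs 'b' => same
  Position 1: 'd' vs 'c' => differ
  Position 2: 'd' vs 'a' => differ
  Position 3: 'a' vs 'd' => differ
  Position 4: 'b' vs 'b' => same
  Position 5: 'c' vs 'a' => differ
  Position 6: 'd' vs 'c' => differ
  Position 7: 'c' vs 'c' => same
Total differences (Hamming distance): 5

5


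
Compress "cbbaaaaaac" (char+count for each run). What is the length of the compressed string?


Input: cbbaaaaaac
Runs:
  'c' x 1 => "c1"
  'b' x 2 => "b2"
  'a' x 6 => "a6"
  'c' x 1 => "c1"
Compressed: "c1b2a6c1"
Compressed length: 8

8


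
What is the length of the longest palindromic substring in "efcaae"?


Input: "efcaae"
Checking substrings for palindromes:
  [3:5] "aa" (len 2) => palindrome
Longest palindromic substring: "aa" with length 2

2


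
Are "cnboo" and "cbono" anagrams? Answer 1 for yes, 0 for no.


Strings: "cnboo", "cbono"
Sorted first:  bcnoo
Sorted second: bcnoo
Sorted forms match => anagrams

1


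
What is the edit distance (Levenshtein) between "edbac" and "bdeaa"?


Computing edit distance: "edbac" -> "bdeaa"
DP table:
           b    d    e    a    a
      0    1    2    3    4    5
  e   1    1    2    2    3    4
  d   2    2    1    2    3    4
  b   3    2    2    2    3    4
  a   4    3    3    3    2    3
  c   5    4    4    4    3    3
Edit distance = dp[5][5] = 3

3


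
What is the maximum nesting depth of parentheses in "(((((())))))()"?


Input: "(((((())))))()"
Tracking depth:
  Position 0 '(': depth becomes 1
  Position 1 '(': depth becomes 2
  Position 2 '(': depth becomes 3
  Position 3 '(': depth becomes 4
  Position 4 '(': depth becomes 5
  Position 5 '(': depth becomes 6
  Position 6 ')': depth becomes 5
  Position 7 ')': depth becomes 4
  Position 8 ')': depth becomes 3
  Position 9 ')': depth becomes 2
  Position 10 ')': depth becomes 1
  Position 11 ')': depth becomes 0
  Position 12 '(': depth becomes 1
  Position 13 ')': depth becomes 0
Maximum depth reached: 6

6


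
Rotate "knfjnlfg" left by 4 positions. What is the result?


Input: "knfjnlfg", rotate left by 4
First 4 characters: "knfj"
Remaining characters: "nlfg"
Concatenate remaining + first: "nlfg" + "knfj" = "nlfgknfj"

nlfgknfj


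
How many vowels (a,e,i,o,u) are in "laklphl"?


Input: laklphl
Checking each character:
  'l' at position 0: consonant
  'a' at position 1: vowel (running total: 1)
  'k' at position 2: consonant
  'l' at position 3: consonant
  'p' at position 4: consonant
  'h' at position 5: consonant
  'l' at position 6: consonant
Total vowels: 1

1


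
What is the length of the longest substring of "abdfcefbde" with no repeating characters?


Input: "abdfcefbde"
Sliding window (track last position of each char):
  Position 0 ('a'): window [0,0] length 1 -- new best
  Position 1 ('b'): window [0,1] length 2 -- new best
  Position 2 ('d'): window [0,2] length 3 -- new best
  Position 3 ('f'): window [0,3] length 4 -- new best
  Position 4 ('c'): window [0,4] length 5 -- new best
  Position 5 ('e'): window [0,5] length 6 -- new best
  Position 6 ('f'): repeat (last at 3), move window start to 4
  Position 6 ('f'): window [4,6] length 3
  Position 7 ('b'): window [4,7] length 4
  Position 8 ('d'): window [4,8] length 5
  Position 9 ('e'): repeat (last at 5), move window start to 6
  Position 9 ('e'): window [6,9] length 4
Longest substring with no repeats: "abdfce" with length 6

6


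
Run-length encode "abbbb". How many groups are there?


Input: abbbb
Scanning for consecutive runs:
  Group 1: 'a' x 1 (positions 0-0)
  Group 2: 'b' x 4 (positions 1-4)
Total groups: 2

2


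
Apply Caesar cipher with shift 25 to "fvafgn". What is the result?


Caesar cipher: shift "fvafgn" by 25
  'f' (pos 5) + 25 = pos 4 = 'e'
  'v' (pos 21) + 25 = pos 20 = 'u'
  'a' (pos 0) + 25 = pos 25 = 'z'
  'f' (pos 5) + 25 = pos 4 = 'e'
  'g' (pos 6) + 25 = pos 5 = 'f'
  'n' (pos 13) + 25 = pos 12 = 'm'
Result: euzefm

euzefm


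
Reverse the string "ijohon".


Input: ijohon
Reading characters right to left:
  Position 5: 'n'
  Position 4: 'o'
  Position 3: 'h'
  Position 2: 'o'
  Position 1: 'j'
  Position 0: 'i'
Reversed: nohoji

nohoji


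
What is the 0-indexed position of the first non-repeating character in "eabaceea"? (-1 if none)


Input: eabaceea
Character frequencies:
  'a': 3
  'b': 1
  'c': 1
  'e': 3
Scanning left to right for freq == 1:
  Position 0 ('e'): freq=3, skip
  Position 1 ('a'): freq=3, skip
  Position 2 ('b'): unique! => answer = 2

2


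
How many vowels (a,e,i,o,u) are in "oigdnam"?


Input: oigdnam
Checking each character:
  'o' at position 0: vowel (running total: 1)
  'i' at position 1: vowel (running total: 2)
  'g' at position 2: consonant
  'd' at position 3: consonant
  'n' at position 4: consonant
  'a' at position 5: vowel (running total: 3)
  'm' at position 6: consonant
Total vowels: 3

3


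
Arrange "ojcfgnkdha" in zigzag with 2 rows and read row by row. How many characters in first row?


Zigzag "ojcfgnkdha" into 2 rows:
Placing characters:
  'o' => row 0
  'j' => row 1
  'c' => row 0
  'f' => row 1
  'g' => row 0
  'n' => row 1
  'k' => row 0
  'd' => row 1
  'h' => row 0
  'a' => row 1
Rows:
  Row 0: "ocgkh"
  Row 1: "jfnda"
First row length: 5

5


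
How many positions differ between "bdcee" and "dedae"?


Comparing "bdcee" and "dedae" position by position:
  Position 0: 'b' vs 'd' => DIFFER
  Position 1: 'd' vs 'e' => DIFFER
  Position 2: 'c' vs 'd' => DIFFER
  Position 3: 'e' vs 'a' => DIFFER
  Position 4: 'e' vs 'e' => same
Positions that differ: 4

4


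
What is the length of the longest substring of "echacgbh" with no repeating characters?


Input: "echacgbh"
Sliding window (track last position of each char):
  Position 0 ('e'): window [0,0] length 1 -- new best
  Position 1 ('c'): window [0,1] length 2 -- new best
  Position 2 ('h'): window [0,2] length 3 -- new best
  Position 3 ('a'): window [0,3] length 4 -- new best
  Position 4 ('c'): repeat (last at 1), move window start to 2
  Position 4 ('c'): window [2,4] length 3
  Position 5 ('g'): window [2,5] length 4
  Position 6 ('b'): window [2,6] length 5 -- new best
  Position 7 ('h'): repeat (last at 2), move window start to 3
  Position 7 ('h'): window [3,7] length 5
Longest substring with no repeats: "hacgb" with length 5

5


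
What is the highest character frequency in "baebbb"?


Input: baebbb
Character counts:
  'a': 1
  'b': 4
  'e': 1
Maximum frequency: 4

4


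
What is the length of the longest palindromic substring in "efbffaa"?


Input: "efbffaa"
Checking substrings for palindromes:
  [1:4] "fbf" (len 3) => palindrome
  [3:5] "ff" (len 2) => palindrome
  [5:7] "aa" (len 2) => palindrome
Longest palindromic substring: "fbf" with length 3

3


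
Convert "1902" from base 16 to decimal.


Input: "1902" in base 16
Positional expansion:
  Digit '1' (value 1) x 16^3 = 4096
  Digit '9' (value 9) x 16^2 = 2304
  Digit '0' (value 0) x 16^1 = 0
  Digit '2' (value 2) x 16^0 = 2
Sum = 6402

6402


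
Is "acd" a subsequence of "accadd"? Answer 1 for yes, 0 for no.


Check if "acd" is a subsequence of "accadd"
Greedy scan:
  Position 0 ('a'): matches sub[0] = 'a'
  Position 1 ('c'): matches sub[1] = 'c'
  Position 2 ('c'): no match needed
  Position 3 ('a'): no match needed
  Position 4 ('d'): matches sub[2] = 'd'
  Position 5 ('d'): no match needed
All 3 characters matched => is a subsequence

1


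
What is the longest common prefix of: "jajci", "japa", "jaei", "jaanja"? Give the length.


Words: jajci, japa, jaei, jaanja
  Position 0: all 'j' => match
  Position 1: all 'a' => match
  Position 2: ('j', 'p', 'e', 'a') => mismatch, stop
LCP = "ja" (length 2)

2


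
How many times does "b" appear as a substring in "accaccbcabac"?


Searching for "b" in "accaccbcabac"
Scanning each position:
  Position 0: "a" => no
  Position 1: "c" => no
  Position 2: "c" => no
  Position 3: "a" => no
  Position 4: "c" => no
  Position 5: "c" => no
  Position 6: "b" => MATCH
  Position 7: "c" => no
  Position 8: "a" => no
  Position 9: "b" => MATCH
  Position 10: "a" => no
  Position 11: "c" => no
Total occurrences: 2

2


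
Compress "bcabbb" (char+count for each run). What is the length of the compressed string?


Input: bcabbb
Runs:
  'b' x 1 => "b1"
  'c' x 1 => "c1"
  'a' x 1 => "a1"
  'b' x 3 => "b3"
Compressed: "b1c1a1b3"
Compressed length: 8

8


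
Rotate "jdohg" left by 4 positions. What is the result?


Input: "jdohg", rotate left by 4
First 4 characters: "jdoh"
Remaining characters: "g"
Concatenate remaining + first: "g" + "jdoh" = "gjdoh"

gjdoh


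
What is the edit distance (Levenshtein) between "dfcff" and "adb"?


Computing edit distance: "dfcff" -> "adb"
DP table:
           a    d    b
      0    1    2    3
  d   1    1    1    2
  f   2    2    2    2
  c   3    3    3    3
  f   4    4    4    4
  f   5    5    5    5
Edit distance = dp[5][3] = 5

5


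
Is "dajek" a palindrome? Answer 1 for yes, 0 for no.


Input: dajek
Reversed: kejad
  Compare pos 0 ('d') with pos 4 ('k'): MISMATCH
  Compare pos 1 ('a') with pos 3 ('e'): MISMATCH
Result: not a palindrome

0


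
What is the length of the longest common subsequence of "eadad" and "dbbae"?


LCS of "eadad" and "dbbae"
DP table:
           d    b    b    a    e
      0    0    0    0    0    0
  e   0    0    0    0    0    1
  a   0    0    0    0    1    1
  d   0    1    1    1    1    1
  a   0    1    1    1    2    2
  d   0    1    1    1    2    2
LCS length = dp[5][5] = 2

2


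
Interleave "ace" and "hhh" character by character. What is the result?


Interleaving "ace" and "hhh":
  Position 0: 'a' from first, 'h' from second => "ah"
  Position 1: 'c' from first, 'h' from second => "ch"
  Position 2: 'e' from first, 'h' from second => "eh"
Result: ahcheh

ahcheh


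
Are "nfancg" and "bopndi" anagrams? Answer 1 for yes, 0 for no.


Strings: "nfancg", "bopndi"
Sorted first:  acfgnn
Sorted second: bdinop
Differ at position 0: 'a' vs 'b' => not anagrams

0


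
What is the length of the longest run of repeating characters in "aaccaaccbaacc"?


Input: "aaccaaccbaacc"
Scanning for longest run:
  Position 1 ('a'): continues run of 'a', length=2
  Position 2 ('c'): new char, reset run to 1
  Position 3 ('c'): continues run of 'c', length=2
  Position 4 ('a'): new char, reset run to 1
  Position 5 ('a'): continues run of 'a', length=2
  Position 6 ('c'): new char, reset run to 1
  Position 7 ('c'): continues run of 'c', length=2
  Position 8 ('b'): new char, reset run to 1
  Position 9 ('a'): new char, reset run to 1
  Position 10 ('a'): continues run of 'a', length=2
  Position 11 ('c'): new char, reset run to 1
  Position 12 ('c'): continues run of 'c', length=2
Longest run: 'a' with length 2

2


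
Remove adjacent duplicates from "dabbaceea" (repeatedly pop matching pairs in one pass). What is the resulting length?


Input: dabbaceea
Stack-based adjacent duplicate removal:
  Read 'd': push. Stack: d
  Read 'a': push. Stack: da
  Read 'b': push. Stack: dab
  Read 'b': matches stack top 'b' => pop. Stack: da
  Read 'a': matches stack top 'a' => pop. Stack: d
  Read 'c': push. Stack: dc
  Read 'e': push. Stack: dce
  Read 'e': matches stack top 'e' => pop. Stack: dc
  Read 'a': push. Stack: dca
Final stack: "dca" (length 3)

3


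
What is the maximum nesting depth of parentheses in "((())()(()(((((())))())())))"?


Input: "((())()(()(((((())))())())))"
Tracking depth:
  Position 0 '(': depth becomes 1
  Position 1 '(': depth becomes 2
  Position 2 '(': depth becomes 3
  Position 3 ')': depth becomes 2
  Position 4 ')': depth becomes 1
  Position 5 '(': depth becomes 2
  Position 6 ')': depth becomes 1
  Position 7 '(': depth becomes 2
  Position 8 '(': depth becomes 3
  Position 9 ')': depth becomes 2
  Position 10 '(': depth becomes 3
  Position 11 '(': depth becomes 4
  Position 12 '(': depth becomes 5
  Position 13 '(': depth becomes 6
  Position 14 '(': depth becomes 7
  Position 15 '(': depth becomes 8
  Position 16 ')': depth becomes 7
  Position 17 ')': depth becomes 6
  Position 18 ')': depth becomes 5
  Position 19 ')': depth becomes 4
  Position 20 '(': depth becomes 5
  Position 21 ')': depth becomes 4
  Position 22 ')': depth becomes 3
  Position 23 '(': depth becomes 4
  Position 24 ')': depth becomes 3
  Position 25 ')': depth becomes 2
  Position 26 ')': depth becomes 1
  Position 27 ')': depth becomes 0
Maximum depth reached: 8

8


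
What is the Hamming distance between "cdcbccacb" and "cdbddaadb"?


Comparing "cdcbccacb" and "cdbddaadb" position by position:
  Position 0: 'c' vs 'c' => same
  Position 1: 'd' vs 'd' => same
  Position 2: 'c' vs 'b' => differ
  Position 3: 'b' vs 'd' => differ
  Position 4: 'c' vs 'd' => differ
  Position 5: 'c' vs 'a' => differ
  Position 6: 'a' vs 'a' => same
  Position 7: 'c' vs 'd' => differ
  Position 8: 'b' vs 'b' => same
Total differences (Hamming distance): 5

5


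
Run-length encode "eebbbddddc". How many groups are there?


Input: eebbbddddc
Scanning for consecutive runs:
  Group 1: 'e' x 2 (positions 0-1)
  Group 2: 'b' x 3 (positions 2-4)
  Group 3: 'd' x 4 (positions 5-8)
  Group 4: 'c' x 1 (positions 9-9)
Total groups: 4

4


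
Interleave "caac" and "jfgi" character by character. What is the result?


Interleaving "caac" and "jfgi":
  Position 0: 'c' from first, 'j' from second => "cj"
  Position 1: 'a' from first, 'f' from second => "af"
  Position 2: 'a' from first, 'g' from second => "ag"
  Position 3: 'c' from first, 'i' from second => "ci"
Result: cjafagci

cjafagci


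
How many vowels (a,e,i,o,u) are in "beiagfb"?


Input: beiagfb
Checking each character:
  'b' at position 0: consonant
  'e' at position 1: vowel (running total: 1)
  'i' at position 2: vowel (running total: 2)
  'a' at position 3: vowel (running total: 3)
  'g' at position 4: consonant
  'f' at position 5: consonant
  'b' at position 6: consonant
Total vowels: 3

3


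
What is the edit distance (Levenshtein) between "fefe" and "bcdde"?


Computing edit distance: "fefe" -> "bcdde"
DP table:
           b    c    d    d    e
      0    1    2    3    4    5
  f   1    1    2    3    4    5
  e   2    2    2    3    4    4
  f   3    3    3    3    4    5
  e   4    4    4    4    4    4
Edit distance = dp[4][5] = 4

4


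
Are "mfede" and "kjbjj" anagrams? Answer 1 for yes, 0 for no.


Strings: "mfede", "kjbjj"
Sorted first:  deefm
Sorted second: bjjjk
Differ at position 0: 'd' vs 'b' => not anagrams

0


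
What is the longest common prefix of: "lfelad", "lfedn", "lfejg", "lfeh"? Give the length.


Words: lfelad, lfedn, lfejg, lfeh
  Position 0: all 'l' => match
  Position 1: all 'f' => match
  Position 2: all 'e' => match
  Position 3: ('l', 'd', 'j', 'h') => mismatch, stop
LCP = "lfe" (length 3)

3


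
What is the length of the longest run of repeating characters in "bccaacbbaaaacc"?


Input: "bccaacbbaaaacc"
Scanning for longest run:
  Position 1 ('c'): new char, reset run to 1
  Position 2 ('c'): continues run of 'c', length=2
  Position 3 ('a'): new char, reset run to 1
  Position 4 ('a'): continues run of 'a', length=2
  Position 5 ('c'): new char, reset run to 1
  Position 6 ('b'): new char, reset run to 1
  Position 7 ('b'): continues run of 'b', length=2
  Position 8 ('a'): new char, reset run to 1
  Position 9 ('a'): continues run of 'a', length=2
  Position 10 ('a'): continues run of 'a', length=3
  Position 11 ('a'): continues run of 'a', length=4
  Position 12 ('c'): new char, reset run to 1
  Position 13 ('c'): continues run of 'c', length=2
Longest run: 'a' with length 4

4


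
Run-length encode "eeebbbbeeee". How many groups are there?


Input: eeebbbbeeee
Scanning for consecutive runs:
  Group 1: 'e' x 3 (positions 0-2)
  Group 2: 'b' x 4 (positions 3-6)
  Group 3: 'e' x 4 (positions 7-10)
Total groups: 3

3


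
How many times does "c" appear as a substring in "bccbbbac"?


Searching for "c" in "bccbbbac"
Scanning each position:
  Position 0: "b" => no
  Position 1: "c" => MATCH
  Position 2: "c" => MATCH
  Position 3: "b" => no
  Position 4: "b" => no
  Position 5: "b" => no
  Position 6: "a" => no
  Position 7: "c" => MATCH
Total occurrences: 3

3


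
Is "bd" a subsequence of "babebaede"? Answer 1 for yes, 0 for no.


Check if "bd" is a subsequence of "babebaede"
Greedy scan:
  Position 0 ('b'): matches sub[0] = 'b'
  Position 1 ('a'): no match needed
  Position 2 ('b'): no match needed
  Position 3 ('e'): no match needed
  Position 4 ('b'): no match needed
  Position 5 ('a'): no match needed
  Position 6 ('e'): no match needed
  Position 7 ('d'): matches sub[1] = 'd'
  Position 8 ('e'): no match needed
All 2 characters matched => is a subsequence

1


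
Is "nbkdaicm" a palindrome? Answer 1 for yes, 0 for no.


Input: nbkdaicm
Reversed: mciadkbn
  Compare pos 0 ('n') with pos 7 ('m'): MISMATCH
  Compare pos 1 ('b') with pos 6 ('c'): MISMATCH
  Compare pos 2 ('k') with pos 5 ('i'): MISMATCH
  Compare pos 3 ('d') with pos 4 ('a'): MISMATCH
Result: not a palindrome

0


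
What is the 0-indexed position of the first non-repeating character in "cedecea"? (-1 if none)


Input: cedecea
Character frequencies:
  'a': 1
  'c': 2
  'd': 1
  'e': 3
Scanning left to right for freq == 1:
  Position 0 ('c'): freq=2, skip
  Position 1 ('e'): freq=3, skip
  Position 2 ('d'): unique! => answer = 2

2


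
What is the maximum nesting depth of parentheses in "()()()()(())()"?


Input: "()()()()(())()"
Tracking depth:
  Position 0 '(': depth becomes 1
  Position 1 ')': depth becomes 0
  Position 2 '(': depth becomes 1
  Position 3 ')': depth becomes 0
  Position 4 '(': depth becomes 1
  Position 5 ')': depth becomes 0
  Position 6 '(': depth becomes 1
  Position 7 ')': depth becomes 0
  Position 8 '(': depth becomes 1
  Position 9 '(': depth becomes 2
  Position 10 ')': depth becomes 1
  Position 11 ')': depth becomes 0
  Position 12 '(': depth becomes 1
  Position 13 ')': depth becomes 0
Maximum depth reached: 2

2


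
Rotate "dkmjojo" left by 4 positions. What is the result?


Input: "dkmjojo", rotate left by 4
First 4 characters: "dkmj"
Remaining characters: "ojo"
Concatenate remaining + first: "ojo" + "dkmj" = "ojodkmj"

ojodkmj


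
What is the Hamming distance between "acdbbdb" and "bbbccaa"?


Comparing "acdbbdb" and "bbbccaa" position by position:
  Position 0: 'a' vs 'b' => differ
  Position 1: 'c' vs 'b' => differ
  Position 2: 'd' vs 'b' => differ
  Position 3: 'b' vs 'c' => differ
  Position 4: 'b' vs 'c' => differ
  Position 5: 'd' vs 'a' => differ
  Position 6: 'b' vs 'a' => differ
Total differences (Hamming distance): 7

7


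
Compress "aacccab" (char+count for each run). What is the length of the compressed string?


Input: aacccab
Runs:
  'a' x 2 => "a2"
  'c' x 3 => "c3"
  'a' x 1 => "a1"
  'b' x 1 => "b1"
Compressed: "a2c3a1b1"
Compressed length: 8

8


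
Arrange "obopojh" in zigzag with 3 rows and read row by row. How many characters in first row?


Zigzag "obopojh" into 3 rows:
Placing characters:
  'o' => row 0
  'b' => row 1
  'o' => row 2
  'p' => row 1
  'o' => row 0
  'j' => row 1
  'h' => row 2
Rows:
  Row 0: "oo"
  Row 1: "bpj"
  Row 2: "oh"
First row length: 2

2


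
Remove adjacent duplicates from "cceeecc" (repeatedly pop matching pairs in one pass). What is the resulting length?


Input: cceeecc
Stack-based adjacent duplicate removal:
  Read 'c': push. Stack: c
  Read 'c': matches stack top 'c' => pop. Stack: (empty)
  Read 'e': push. Stack: e
  Read 'e': matches stack top 'e' => pop. Stack: (empty)
  Read 'e': push. Stack: e
  Read 'c': push. Stack: ec
  Read 'c': matches stack top 'c' => pop. Stack: e
Final stack: "e" (length 1)

1


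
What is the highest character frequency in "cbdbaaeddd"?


Input: cbdbaaeddd
Character counts:
  'a': 2
  'b': 2
  'c': 1
  'd': 4
  'e': 1
Maximum frequency: 4

4


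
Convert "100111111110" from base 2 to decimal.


Input: "100111111110" in base 2
Positional expansion:
  Digit '1' (value 1) x 2^11 = 2048
  Digit '0' (value 0) x 2^10 = 0
  Digit '0' (value 0) x 2^9 = 0
  Digit '1' (value 1) x 2^8 = 256
  Digit '1' (value 1) x 2^7 = 128
  Digit '1' (value 1) x 2^6 = 64
  Digit '1' (value 1) x 2^5 = 32
  Digit '1' (value 1) x 2^4 = 16
  Digit '1' (value 1) x 2^3 = 8
  Digit '1' (value 1) x 2^2 = 4
  Digit '1' (value 1) x 2^1 = 2
  Digit '0' (value 0) x 2^0 = 0
Sum = 2558

2558


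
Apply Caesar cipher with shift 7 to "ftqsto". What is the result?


Caesar cipher: shift "ftqsto" by 7
  'f' (pos 5) + 7 = pos 12 = 'm'
  't' (pos 19) + 7 = pos 0 = 'a'
  'q' (pos 16) + 7 = pos 23 = 'x'
  's' (pos 18) + 7 = pos 25 = 'z'
  't' (pos 19) + 7 = pos 0 = 'a'
  'o' (pos 14) + 7 = pos 21 = 'v'
Result: maxzav

maxzav


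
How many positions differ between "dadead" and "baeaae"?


Comparing "dadead" and "baeaae" position by position:
  Position 0: 'd' vs 'b' => DIFFER
  Position 1: 'a' vs 'a' => same
  Position 2: 'd' vs 'e' => DIFFER
  Position 3: 'e' vs 'a' => DIFFER
  Position 4: 'a' vs 'a' => same
  Position 5: 'd' vs 'e' => DIFFER
Positions that differ: 4

4


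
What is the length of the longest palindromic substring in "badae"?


Input: "badae"
Checking substrings for palindromes:
  [1:4] "ada" (len 3) => palindrome
Longest palindromic substring: "ada" with length 3

3


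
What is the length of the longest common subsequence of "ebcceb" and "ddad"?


LCS of "ebcceb" and "ddad"
DP table:
           d    d    a    d
      0    0    0    0    0
  e   0    0    0    0    0
  b   0    0    0    0    0
  c   0    0    0    0    0
  c   0    0    0    0    0
  e   0    0    0    0    0
  b   0    0    0    0    0
LCS length = dp[6][4] = 0

0


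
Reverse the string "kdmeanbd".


Input: kdmeanbd
Reading characters right to left:
  Position 7: 'd'
  Position 6: 'b'
  Position 5: 'n'
  Position 4: 'a'
  Position 3: 'e'
  Position 2: 'm'
  Position 1: 'd'
  Position 0: 'k'
Reversed: dbnaemdk

dbnaemdk


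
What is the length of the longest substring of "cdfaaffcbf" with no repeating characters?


Input: "cdfaaffcbf"
Sliding window (track last position of each char):
  Position 0 ('c'): window [0,0] length 1 -- new best
  Position 1 ('d'): window [0,1] length 2 -- new best
  Position 2 ('f'): window [0,2] length 3 -- new best
  Position 3 ('a'): window [0,3] length 4 -- new best
  Position 4 ('a'): repeat (last at 3), move window start to 4
  Position 4 ('a'): window [4,4] length 1
  Position 5 ('f'): window [4,5] length 2
  Position 6 ('f'): repeat (last at 5), move window start to 6
  Position 6 ('f'): window [6,6] length 1
  Position 7 ('c'): window [6,7] length 2
  Position 8 ('b'): window [6,8] length 3
  Position 9 ('f'): repeat (last at 6), move window start to 7
  Position 9 ('f'): window [7,9] length 3
Longest substring with no repeats: "cdfa" with length 4

4


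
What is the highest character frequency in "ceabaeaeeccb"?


Input: ceabaeaeeccb
Character counts:
  'a': 3
  'b': 2
  'c': 3
  'e': 4
Maximum frequency: 4

4


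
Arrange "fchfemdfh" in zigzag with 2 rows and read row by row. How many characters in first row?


Zigzag "fchfemdfh" into 2 rows:
Placing characters:
  'f' => row 0
  'c' => row 1
  'h' => row 0
  'f' => row 1
  'e' => row 0
  'm' => row 1
  'd' => row 0
  'f' => row 1
  'h' => row 0
Rows:
  Row 0: "fhedh"
  Row 1: "cfmf"
First row length: 5

5


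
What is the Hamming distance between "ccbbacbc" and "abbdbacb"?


Comparing "ccbbacbc" and "abbdbacb" position by position:
  Position 0: 'c' vs 'a' => differ
  Position 1: 'c' vs 'b' => differ
  Position 2: 'b' vs 'b' => same
  Position 3: 'b' vs 'd' => differ
  Position 4: 'a' vs 'b' => differ
  Position 5: 'c' vs 'a' => differ
  Position 6: 'b' vs 'c' => differ
  Position 7: 'c' vs 'b' => differ
Total differences (Hamming distance): 7

7


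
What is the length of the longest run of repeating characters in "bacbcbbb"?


Input: "bacbcbbb"
Scanning for longest run:
  Position 1 ('a'): new char, reset run to 1
  Position 2 ('c'): new char, reset run to 1
  Position 3 ('b'): new char, reset run to 1
  Position 4 ('c'): new char, reset run to 1
  Position 5 ('b'): new char, reset run to 1
  Position 6 ('b'): continues run of 'b', length=2
  Position 7 ('b'): continues run of 'b', length=3
Longest run: 'b' with length 3

3


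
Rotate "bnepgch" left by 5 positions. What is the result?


Input: "bnepgch", rotate left by 5
First 5 characters: "bnepg"
Remaining characters: "ch"
Concatenate remaining + first: "ch" + "bnepg" = "chbnepg"

chbnepg


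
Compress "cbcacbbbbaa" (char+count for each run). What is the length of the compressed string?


Input: cbcacbbbbaa
Runs:
  'c' x 1 => "c1"
  'b' x 1 => "b1"
  'c' x 1 => "c1"
  'a' x 1 => "a1"
  'c' x 1 => "c1"
  'b' x 4 => "b4"
  'a' x 2 => "a2"
Compressed: "c1b1c1a1c1b4a2"
Compressed length: 14

14


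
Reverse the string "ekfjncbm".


Input: ekfjncbm
Reading characters right to left:
  Position 7: 'm'
  Position 6: 'b'
  Position 5: 'c'
  Position 4: 'n'
  Position 3: 'j'
  Position 2: 'f'
  Position 1: 'k'
  Position 0: 'e'
Reversed: mbcnjfke

mbcnjfke


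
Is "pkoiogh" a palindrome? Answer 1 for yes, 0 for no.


Input: pkoiogh
Reversed: hgoiokp
  Compare pos 0 ('p') with pos 6 ('h'): MISMATCH
  Compare pos 1 ('k') with pos 5 ('g'): MISMATCH
  Compare pos 2 ('o') with pos 4 ('o'): match
Result: not a palindrome

0


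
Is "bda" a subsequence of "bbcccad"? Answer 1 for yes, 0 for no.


Check if "bda" is a subsequence of "bbcccad"
Greedy scan:
  Position 0 ('b'): matches sub[0] = 'b'
  Position 1 ('b'): no match needed
  Position 2 ('c'): no match needed
  Position 3 ('c'): no match needed
  Position 4 ('c'): no match needed
  Position 5 ('a'): no match needed
  Position 6 ('d'): matches sub[1] = 'd'
Only matched 2/3 characters => not a subsequence

0


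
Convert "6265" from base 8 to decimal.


Input: "6265" in base 8
Positional expansion:
  Digit '6' (value 6) x 8^3 = 3072
  Digit '2' (value 2) x 8^2 = 128
  Digit '6' (value 6) x 8^1 = 48
  Digit '5' (value 5) x 8^0 = 5
Sum = 3253

3253


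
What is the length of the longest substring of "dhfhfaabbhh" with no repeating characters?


Input: "dhfhfaabbhh"
Sliding window (track last position of each char):
  Position 0 ('d'): window [0,0] length 1 -- new best
  Position 1 ('h'): window [0,1] length 2 -- new best
  Position 2 ('f'): window [0,2] length 3 -- new best
  Position 3 ('h'): repeat (last at 1), move window start to 2
  Position 3 ('h'): window [2,3] length 2
  Position 4 ('f'): repeat (last at 2), move window start to 3
  Position 4 ('f'): window [3,4] length 2
  Position 5 ('a'): window [3,5] length 3
  Position 6 ('a'): repeat (last at 5), move window start to 6
  Position 6 ('a'): window [6,6] length 1
  Position 7 ('b'): window [6,7] length 2
  Position 8 ('b'): repeat (last at 7), move window start to 8
  Position 8 ('b'): window [8,8] length 1
  Position 9 ('h'): window [8,9] length 2
  Position 10 ('h'): repeat (last at 9), move window start to 10
  Position 10 ('h'): window [10,10] length 1
Longest substring with no repeats: "dhf" with length 3

3


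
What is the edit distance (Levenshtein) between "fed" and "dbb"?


Computing edit distance: "fed" -> "dbb"
DP table:
           d    b    b
      0    1    2    3
  f   1    1    2    3
  e   2    2    2    3
  d   3    2    3    3
Edit distance = dp[3][3] = 3

3


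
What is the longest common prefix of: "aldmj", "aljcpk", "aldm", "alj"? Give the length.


Words: aldmj, aljcpk, aldm, alj
  Position 0: all 'a' => match
  Position 1: all 'l' => match
  Position 2: ('d', 'j', 'd', 'j') => mismatch, stop
LCP = "al" (length 2)

2


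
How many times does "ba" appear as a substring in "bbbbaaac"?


Searching for "ba" in "bbbbaaac"
Scanning each position:
  Position 0: "bb" => no
  Position 1: "bb" => no
  Position 2: "bb" => no
  Position 3: "ba" => MATCH
  Position 4: "aa" => no
  Position 5: "aa" => no
  Position 6: "ac" => no
Total occurrences: 1

1


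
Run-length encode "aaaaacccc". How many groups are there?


Input: aaaaacccc
Scanning for consecutive runs:
  Group 1: 'a' x 5 (positions 0-4)
  Group 2: 'c' x 4 (positions 5-8)
Total groups: 2

2


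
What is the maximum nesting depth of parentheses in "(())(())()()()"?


Input: "(())(())()()()"
Tracking depth:
  Position 0 '(': depth becomes 1
  Position 1 '(': depth becomes 2
  Position 2 ')': depth becomes 1
  Position 3 ')': depth becomes 0
  Position 4 '(': depth becomes 1
  Position 5 '(': depth becomes 2
  Position 6 ')': depth becomes 1
  Position 7 ')': depth becomes 0
  Position 8 '(': depth becomes 1
  Position 9 ')': depth becomes 0
  Position 10 '(': depth becomes 1
  Position 11 ')': depth becomes 0
  Position 12 '(': depth becomes 1
  Position 13 ')': depth becomes 0
Maximum depth reached: 2

2


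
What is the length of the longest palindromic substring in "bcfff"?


Input: "bcfff"
Checking substrings for palindromes:
  [2:5] "fff" (len 3) => palindrome
  [2:4] "ff" (len 2) => palindrome
  [3:5] "ff" (len 2) => palindrome
Longest palindromic substring: "fff" with length 3

3


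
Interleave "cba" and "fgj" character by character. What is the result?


Interleaving "cba" and "fgj":
  Position 0: 'c' from first, 'f' from second => "cf"
  Position 1: 'b' from first, 'g' from second => "bg"
  Position 2: 'a' from first, 'j' from second => "aj"
Result: cfbgaj

cfbgaj


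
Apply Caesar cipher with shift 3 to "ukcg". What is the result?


Caesar cipher: shift "ukcg" by 3
  'u' (pos 20) + 3 = pos 23 = 'x'
  'k' (pos 10) + 3 = pos 13 = 'n'
  'c' (pos 2) + 3 = pos 5 = 'f'
  'g' (pos 6) + 3 = pos 9 = 'j'
Result: xnfj

xnfj


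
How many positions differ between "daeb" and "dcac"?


Comparing "daeb" and "dcac" position by position:
  Position 0: 'd' vs 'd' => same
  Position 1: 'a' vs 'c' => DIFFER
  Position 2: 'e' vs 'a' => DIFFER
  Position 3: 'b' vs 'c' => DIFFER
Positions that differ: 3

3


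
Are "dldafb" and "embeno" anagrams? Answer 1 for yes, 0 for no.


Strings: "dldafb", "embeno"
Sorted first:  abddfl
Sorted second: beemno
Differ at position 0: 'a' vs 'b' => not anagrams

0


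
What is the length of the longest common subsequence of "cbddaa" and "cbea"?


LCS of "cbddaa" and "cbea"
DP table:
           c    b    e    a
      0    0    0    0    0
  c   0    1    1    1    1
  b   0    1    2    2    2
  d   0    1    2    2    2
  d   0    1    2    2    2
  a   0    1    2    2    3
  a   0    1    2    2    3
LCS length = dp[6][4] = 3

3


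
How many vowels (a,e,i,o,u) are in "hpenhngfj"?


Input: hpenhngfj
Checking each character:
  'h' at position 0: consonant
  'p' at position 1: consonant
  'e' at position 2: vowel (running total: 1)
  'n' at position 3: consonant
  'h' at position 4: consonant
  'n' at position 5: consonant
  'g' at position 6: consonant
  'f' at position 7: consonant
  'j' at position 8: consonant
Total vowels: 1

1


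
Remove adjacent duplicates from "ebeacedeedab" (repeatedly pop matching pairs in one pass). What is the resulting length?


Input: ebeacedeedab
Stack-based adjacent duplicate removal:
  Read 'e': push. Stack: e
  Read 'b': push. Stack: eb
  Read 'e': push. Stack: ebe
  Read 'a': push. Stack: ebea
  Read 'c': push. Stack: ebeac
  Read 'e': push. Stack: ebeace
  Read 'd': push. Stack: ebeaced
  Read 'e': push. Stack: ebeacede
  Read 'e': matches stack top 'e' => pop. Stack: ebeaced
  Read 'd': matches stack top 'd' => pop. Stack: ebeace
  Read 'a': push. Stack: ebeacea
  Read 'b': push. Stack: ebeaceab
Final stack: "ebeaceab" (length 8)

8


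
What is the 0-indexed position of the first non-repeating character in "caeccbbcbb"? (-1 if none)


Input: caeccbbcbb
Character frequencies:
  'a': 1
  'b': 4
  'c': 4
  'e': 1
Scanning left to right for freq == 1:
  Position 0 ('c'): freq=4, skip
  Position 1 ('a'): unique! => answer = 1

1


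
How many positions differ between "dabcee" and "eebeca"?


Comparing "dabcee" and "eebeca" position by position:
  Position 0: 'd' vs 'e' => DIFFER
  Position 1: 'a' vs 'e' => DIFFER
  Position 2: 'b' vs 'b' => same
  Position 3: 'c' vs 'e' => DIFFER
  Position 4: 'e' vs 'c' => DIFFER
  Position 5: 'e' vs 'a' => DIFFER
Positions that differ: 5

5


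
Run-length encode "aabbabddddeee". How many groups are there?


Input: aabbabddddeee
Scanning for consecutive runs:
  Group 1: 'a' x 2 (positions 0-1)
  Group 2: 'b' x 2 (positions 2-3)
  Group 3: 'a' x 1 (positions 4-4)
  Group 4: 'b' x 1 (positions 5-5)
  Group 5: 'd' x 4 (positions 6-9)
  Group 6: 'e' x 3 (positions 10-12)
Total groups: 6

6


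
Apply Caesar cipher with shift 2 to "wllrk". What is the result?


Caesar cipher: shift "wllrk" by 2
  'w' (pos 22) + 2 = pos 24 = 'y'
  'l' (pos 11) + 2 = pos 13 = 'n'
  'l' (pos 11) + 2 = pos 13 = 'n'
  'r' (pos 17) + 2 = pos 19 = 't'
  'k' (pos 10) + 2 = pos 12 = 'm'
Result: ynntm

ynntm


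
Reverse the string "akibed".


Input: akibed
Reading characters right to left:
  Position 5: 'd'
  Position 4: 'e'
  Position 3: 'b'
  Position 2: 'i'
  Position 1: 'k'
  Position 0: 'a'
Reversed: debika

debika


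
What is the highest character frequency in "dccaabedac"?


Input: dccaabedac
Character counts:
  'a': 3
  'b': 1
  'c': 3
  'd': 2
  'e': 1
Maximum frequency: 3

3


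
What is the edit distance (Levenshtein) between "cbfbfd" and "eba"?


Computing edit distance: "cbfbfd" -> "eba"
DP table:
           e    b    a
      0    1    2    3
  c   1    1    2    3
  b   2    2    1    2
  f   3    3    2    2
  b   4    4    3    3
  f   5    5    4    4
  d   6    6    5    5
Edit distance = dp[6][3] = 5

5


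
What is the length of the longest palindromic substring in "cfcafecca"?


Input: "cfcafecca"
Checking substrings for palindromes:
  [0:3] "cfc" (len 3) => palindrome
  [6:8] "cc" (len 2) => palindrome
Longest palindromic substring: "cfc" with length 3

3


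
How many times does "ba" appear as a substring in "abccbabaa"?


Searching for "ba" in "abccbabaa"
Scanning each position:
  Position 0: "ab" => no
  Position 1: "bc" => no
  Position 2: "cc" => no
  Position 3: "cb" => no
  Position 4: "ba" => MATCH
  Position 5: "ab" => no
  Position 6: "ba" => MATCH
  Position 7: "aa" => no
Total occurrences: 2

2


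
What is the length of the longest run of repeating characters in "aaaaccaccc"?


Input: "aaaaccaccc"
Scanning for longest run:
  Position 1 ('a'): continues run of 'a', length=2
  Position 2 ('a'): continues run of 'a', length=3
  Position 3 ('a'): continues run of 'a', length=4
  Position 4 ('c'): new char, reset run to 1
  Position 5 ('c'): continues run of 'c', length=2
  Position 6 ('a'): new char, reset run to 1
  Position 7 ('c'): new char, reset run to 1
  Position 8 ('c'): continues run of 'c', length=2
  Position 9 ('c'): continues run of 'c', length=3
Longest run: 'a' with length 4

4


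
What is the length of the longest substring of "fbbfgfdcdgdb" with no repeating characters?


Input: "fbbfgfdcdgdb"
Sliding window (track last position of each char):
  Position 0 ('f'): window [0,0] length 1 -- new best
  Position 1 ('b'): window [0,1] length 2 -- new best
  Position 2 ('b'): repeat (last at 1), move window start to 2
  Position 2 ('b'): window [2,2] length 1
  Position 3 ('f'): window [2,3] length 2
  Position 4 ('g'): window [2,4] length 3 -- new best
  Position 5 ('f'): repeat (last at 3), move window start to 4
  Position 5 ('f'): window [4,5] length 2
  Position 6 ('d'): window [4,6] length 3
  Position 7 ('c'): window [4,7] length 4 -- new best
  Position 8 ('d'): repeat (last at 6), move window start to 7
  Position 8 ('d'): window [7,8] length 2
  Position 9 ('g'): window [7,9] length 3
  Position 10 ('d'): repeat (last at 8), move window start to 9
  Position 10 ('d'): window [9,10] length 2
  Position 11 ('b'): window [9,11] length 3
Longest substring with no repeats: "gfdc" with length 4

4
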